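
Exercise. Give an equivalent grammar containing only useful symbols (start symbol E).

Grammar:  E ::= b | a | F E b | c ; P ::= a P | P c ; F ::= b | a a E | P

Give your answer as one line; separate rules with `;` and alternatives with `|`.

E ::= b | a | F E b | c; F ::= b | a a E

Generating nonterminals: {E, F}.
Reachable from E after that: {E, F}.
Removed useless symbols: {P} and every production mentioning them.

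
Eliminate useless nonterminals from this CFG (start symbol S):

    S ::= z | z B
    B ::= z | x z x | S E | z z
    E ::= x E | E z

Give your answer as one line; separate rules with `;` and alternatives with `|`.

S ::= z | z B; B ::= z | x z x | z z

Generating nonterminals: {B, S}.
Reachable from S after that: {B, S}.
Removed useless symbols: {E} and every production mentioning them.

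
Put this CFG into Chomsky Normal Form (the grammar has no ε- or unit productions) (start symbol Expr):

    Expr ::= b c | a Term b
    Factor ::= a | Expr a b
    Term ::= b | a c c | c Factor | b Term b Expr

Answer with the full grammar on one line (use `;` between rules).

Introduce a nonterminal for each terminal appearing in a rule of length ≥ 2: X1 → b, X2 → c, X3 → a.
Binarize each right-hand side of length ≥ 3 by chaining fresh nonterminals (Y1, Y2, …): affected rules were Expr → X3 Term X1; Factor → Expr X3 X1; Term → X3 X2 X2; Term → X1 Term X1 Expr.

Expr ::= X1 X2 | X3 Y1; Factor ::= a | Expr Y2; Term ::= b | X3 Y3 | X2 Factor | X1 Y4; X1 ::= b; X2 ::= c; X3 ::= a; Y1 ::= Term X1; Y2 ::= X3 X1; Y3 ::= X2 X2; Y4 ::= Term Y5; Y5 ::= X1 Expr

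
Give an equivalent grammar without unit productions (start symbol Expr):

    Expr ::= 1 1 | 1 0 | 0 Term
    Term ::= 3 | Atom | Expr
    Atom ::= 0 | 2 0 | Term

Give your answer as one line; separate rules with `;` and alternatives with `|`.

Expr ::= 1 1 | 1 0 | 0 Term; Term ::= 3 | 0 | 2 0 | 1 1 | 1 0 | 0 Term; Atom ::= 3 | 0 | 2 0 | 1 1 | 1 0 | 0 Term

Unit pairs: Atom ⇒* {Expr, Term}; Term ⇒* {Atom, Expr}.
For each unit pair (A, B), copy every non-unit production of B to A, then drop all unit productions.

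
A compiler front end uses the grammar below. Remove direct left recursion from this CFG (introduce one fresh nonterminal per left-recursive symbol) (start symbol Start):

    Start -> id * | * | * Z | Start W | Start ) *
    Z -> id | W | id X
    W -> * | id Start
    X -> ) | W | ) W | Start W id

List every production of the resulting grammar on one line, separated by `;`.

Start is directly left-recursive.
For Start: α = {W, ) *}, β = {id *, *, * Z}. Rewrite as Start → β Start1 and Start1 → α Start1 | ε.

Start -> id * Start1 | * Start1 | * Z Start1; Z -> id | W | id X; W -> * | id Start; X -> ) | W | ) W | Start W id; Start1 -> W Start1 | ) * Start1 | eps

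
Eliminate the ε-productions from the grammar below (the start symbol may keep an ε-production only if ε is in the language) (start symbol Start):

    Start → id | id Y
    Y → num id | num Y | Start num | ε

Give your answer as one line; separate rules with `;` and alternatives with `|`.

Start → id | id Y; Y → num id | num Y | num | Start num

The nullable symbols are {Y}.
ε ∉ L(G), so no ε-production is kept.
For each production, add variants omitting each subset of nullable occurrences: Y → num Y gives num Y | num.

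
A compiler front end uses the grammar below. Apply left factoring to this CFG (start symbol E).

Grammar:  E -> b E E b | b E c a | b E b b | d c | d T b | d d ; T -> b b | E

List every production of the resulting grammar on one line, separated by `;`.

E -> b E E' | d E''; T -> b b | E; E' -> E b | c a | b b; E'' -> c | T b | d

E has alternatives sharing prefix 'b E': factor to E → b E E' with E' → E b | c a | b b.
E has alternatives sharing prefix 'd': factor to E → d E'' with E'' → c | T b | d.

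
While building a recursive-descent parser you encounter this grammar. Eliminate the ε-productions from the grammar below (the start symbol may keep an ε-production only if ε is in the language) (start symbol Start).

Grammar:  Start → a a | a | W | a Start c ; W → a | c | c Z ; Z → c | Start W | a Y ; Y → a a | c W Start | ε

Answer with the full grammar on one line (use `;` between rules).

The nullable symbols are {Y}.
ε ∉ L(G), so no ε-production is kept.
For each production, add variants omitting each subset of nullable occurrences: Z → a Y gives a Y | a.

Start → a a | a | W | a Start c; W → a | c | c Z; Z → c | Start W | a Y | a; Y → a a | c W Start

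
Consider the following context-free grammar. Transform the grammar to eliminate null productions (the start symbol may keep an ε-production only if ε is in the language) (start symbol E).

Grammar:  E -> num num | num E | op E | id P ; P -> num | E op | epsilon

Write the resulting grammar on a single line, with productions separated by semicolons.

E -> num num | num E | op E | id P | id; P -> num | E op

Nullable set = {P}.
ε ∉ L(G), so no ε-production is kept.
Add the nullable-subset variants: E → id P gives id P | id.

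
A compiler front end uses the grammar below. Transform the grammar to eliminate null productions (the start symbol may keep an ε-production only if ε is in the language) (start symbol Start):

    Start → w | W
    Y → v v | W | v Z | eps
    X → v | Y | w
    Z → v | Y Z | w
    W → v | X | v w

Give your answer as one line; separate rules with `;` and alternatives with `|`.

Start → w | W | ε; Y → v v | W | v Z; X → v | Y | w; Z → v | Y Z | w; W → v | X | v w

The nullable symbols are {Start, W, X, Y}.
ε ∈ L(G) since Start is nullable, so keep Start → ε.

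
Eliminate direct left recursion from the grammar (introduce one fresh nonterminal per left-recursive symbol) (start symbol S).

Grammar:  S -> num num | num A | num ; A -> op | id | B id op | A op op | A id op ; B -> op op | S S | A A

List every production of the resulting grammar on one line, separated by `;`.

A is directly left-recursive.
For A: α = {op op, id op}, β = {op, id, B id op}. Rewrite as A → β A' and A' → α A' | ε.

S -> num num | num A | num; A -> op A' | id A' | B id op A'; B -> op op | S S | A A; A' -> op op A' | id op A' | ε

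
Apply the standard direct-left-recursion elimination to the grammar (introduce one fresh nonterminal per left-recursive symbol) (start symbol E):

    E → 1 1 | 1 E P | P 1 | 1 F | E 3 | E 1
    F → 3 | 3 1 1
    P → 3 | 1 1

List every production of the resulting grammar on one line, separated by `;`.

E is directly left-recursive.
For E: α = {3, 1}, β = {1 1, 1 E P, P 1, 1 F}. Rewrite as E → β E' and E' → α E' | ε.

E → 1 1 E' | 1 E P E' | P 1 E' | 1 F E'; F → 3 | 3 1 1; P → 3 | 1 1; E' → 3 E' | 1 E' | ε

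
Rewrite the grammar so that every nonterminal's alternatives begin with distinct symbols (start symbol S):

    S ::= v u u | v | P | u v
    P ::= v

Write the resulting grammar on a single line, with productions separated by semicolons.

S ::= P | u v | v S'; P ::= v; S' ::= u u | epsilon

S has alternatives sharing prefix 'v': factor to S → v S' with S' → u u | ε.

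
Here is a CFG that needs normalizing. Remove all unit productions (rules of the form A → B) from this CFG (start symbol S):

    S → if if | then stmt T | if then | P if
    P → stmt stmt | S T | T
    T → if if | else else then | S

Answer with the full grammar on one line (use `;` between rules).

S → if if | then stmt T | if then | P if; P → if if | then stmt T | if then | P if | stmt stmt | S T | else else then; T → if if | then stmt T | if then | P if | else else then

Unit pairs: P ⇒* {S, T}; T ⇒* {S}.
Replace each nonterminal's rules with the union of the non-unit rules of every nonterminal it unit-derives.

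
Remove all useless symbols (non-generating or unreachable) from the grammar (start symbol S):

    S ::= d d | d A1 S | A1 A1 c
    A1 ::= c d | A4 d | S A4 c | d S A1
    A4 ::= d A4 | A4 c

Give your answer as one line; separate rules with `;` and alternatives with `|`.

S ::= d d | d A1 S | A1 A1 c; A1 ::= c d | d S A1

Generating nonterminals: {A1, S}.
Reachable from S after that: {A1, S}.
Removed useless symbols: {A4} and every production mentioning them.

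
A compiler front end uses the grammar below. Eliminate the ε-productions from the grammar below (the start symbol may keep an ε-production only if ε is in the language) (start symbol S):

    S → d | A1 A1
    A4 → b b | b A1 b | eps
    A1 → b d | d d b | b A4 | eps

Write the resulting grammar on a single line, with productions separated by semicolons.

Nullable nonterminals: {A1, A4, S}.
ε ∈ L(G) since S is nullable, so keep S → ε.
Add the nullable-subset variants: S → A1 A1 gives A1 A1 | A1. A1 → b A4 gives b A4 | b.

S → d | A1 A1 | A1 | ε; A4 → b b | b A1 b; A1 → b d | d d b | b A4 | b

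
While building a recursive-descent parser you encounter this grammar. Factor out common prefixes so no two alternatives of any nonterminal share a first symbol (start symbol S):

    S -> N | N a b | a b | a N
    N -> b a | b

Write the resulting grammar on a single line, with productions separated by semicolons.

S -> N S' | a S''; N -> b N'; S' -> ε | a b; S'' -> b | N; N' -> a | ε

S has alternatives sharing prefix 'N': factor to S → N S' with S' → ε | a b.
S has alternatives sharing prefix 'a': factor to S → a S'' with S'' → b | N.
N has alternatives sharing prefix 'b': factor to N → b N' with N' → a | ε.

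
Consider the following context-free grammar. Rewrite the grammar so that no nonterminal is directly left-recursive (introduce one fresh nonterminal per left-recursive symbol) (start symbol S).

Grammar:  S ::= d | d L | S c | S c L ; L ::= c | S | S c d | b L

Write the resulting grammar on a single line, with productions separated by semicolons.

S ::= d S' | d L S'; L ::= c | S | S c d | b L; S' ::= c S' | c L S' | ε

Directly left-recursive nonterminal: S.
For S: α = {c, c L}, β = {d, d L}. Rewrite as S → β S' and S' → α S' | ε.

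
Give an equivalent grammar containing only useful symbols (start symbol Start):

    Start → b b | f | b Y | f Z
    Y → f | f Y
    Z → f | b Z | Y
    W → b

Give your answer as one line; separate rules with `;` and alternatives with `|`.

Start → b b | f | b Y | f Z; Y → f | f Y; Z → f | b Z | Y

Generating nonterminals: {Start, W, Y, Z}.
Reachable from Start after that: {Start, Y, Z}.
Removed useless symbols: {W} and every production mentioning them.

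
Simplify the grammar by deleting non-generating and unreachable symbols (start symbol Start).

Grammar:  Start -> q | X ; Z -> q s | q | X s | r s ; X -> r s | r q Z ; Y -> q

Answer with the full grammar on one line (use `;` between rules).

Start -> q | X; Z -> q s | q | X s | r s; X -> r s | r q Z

Generating nonterminals: {Start, X, Y, Z}.
Reachable from Start after that: {Start, X, Z}.
Removed useless symbols: {Y} and every production mentioning them.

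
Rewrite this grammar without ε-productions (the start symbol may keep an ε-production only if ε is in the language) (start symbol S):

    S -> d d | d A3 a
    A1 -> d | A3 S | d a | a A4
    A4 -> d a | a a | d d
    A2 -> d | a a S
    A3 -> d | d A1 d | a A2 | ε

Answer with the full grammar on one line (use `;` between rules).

S -> d d | d A3 a | d a; A1 -> d | A3 S | S | d a | a A4; A4 -> d a | a a | d d; A2 -> d | a a S; A3 -> d | d A1 d | a A2

The nullable symbols are {A3}.
ε ∉ L(G), so no ε-production is kept.
For each production, add variants omitting each subset of nullable occurrences: S → d A3 a gives d A3 a | d a. A1 → A3 S gives A3 S | S.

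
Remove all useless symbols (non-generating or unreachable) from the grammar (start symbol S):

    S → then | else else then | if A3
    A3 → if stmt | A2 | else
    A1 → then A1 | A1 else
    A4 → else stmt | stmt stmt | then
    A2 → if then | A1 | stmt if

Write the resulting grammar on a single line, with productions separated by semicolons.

Generating nonterminals: {A2, A3, A4, S}.
Reachable from S after that: {A2, A3, S}.
Removed useless symbols: {A1, A4} and every production mentioning them.

S → then | else else then | if A3; A3 → if stmt | A2 | else; A2 → if then | stmt if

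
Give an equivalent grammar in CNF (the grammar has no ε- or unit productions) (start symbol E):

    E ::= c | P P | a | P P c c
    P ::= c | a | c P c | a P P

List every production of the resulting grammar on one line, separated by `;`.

E ::= c | P P | a | P Y1; P ::= c | a | X1 Y3 | X2 Y4; X1 ::= c; X2 ::= a; Y1 ::= P Y2; Y2 ::= X1 X1; Y3 ::= P X1; Y4 ::= P P

Introduce a nonterminal for each terminal appearing in a rule of length ≥ 2: X1 → c, X2 → a.
Binarize each right-hand side of length ≥ 3 by chaining fresh nonterminals (Y1, Y2, …): affected rules were E → P P X1 X1; P → X1 P X1; P → X2 P P.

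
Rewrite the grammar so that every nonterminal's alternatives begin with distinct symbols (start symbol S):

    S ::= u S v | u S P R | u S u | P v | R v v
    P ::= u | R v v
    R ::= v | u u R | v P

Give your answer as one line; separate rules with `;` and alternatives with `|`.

S ::= P v | R v v | u S S'; P ::= u | R v v; R ::= u u R | v R'; S' ::= v | P R | u; R' ::= ε | P

S has alternatives sharing prefix 'u S': factor to S → u S S' with S' → v | P R | u.
R has alternatives sharing prefix 'v': factor to R → v R' with R' → ε | P.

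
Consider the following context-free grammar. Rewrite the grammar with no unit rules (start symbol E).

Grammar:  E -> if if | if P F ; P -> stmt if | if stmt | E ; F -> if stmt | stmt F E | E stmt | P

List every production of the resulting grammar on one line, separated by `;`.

E -> if if | if P F; P -> if if | if P F | stmt if | if stmt; F -> if if | if P F | if stmt | stmt F E | E stmt | stmt if

Unit pairs: F ⇒* {E, P}; P ⇒* {E}.
For each unit pair (A, B), copy every non-unit production of B to A, then drop all unit productions.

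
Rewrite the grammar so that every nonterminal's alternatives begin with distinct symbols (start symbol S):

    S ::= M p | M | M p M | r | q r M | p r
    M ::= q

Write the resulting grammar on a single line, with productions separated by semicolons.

S has alternatives sharing prefix 'M': factor to S → M S' with S' → p | ε | p M.
S' has alternatives sharing prefix 'p': factor to S' → p S'' with S'' → ε | M.

S ::= r | q r M | p r | M S'; M ::= q; S' ::= ε | p S''; S'' ::= ε | M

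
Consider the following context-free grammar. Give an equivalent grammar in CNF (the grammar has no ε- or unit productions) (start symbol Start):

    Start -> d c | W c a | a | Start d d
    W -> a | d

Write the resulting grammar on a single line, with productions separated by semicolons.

Start -> X1 X2 | W Y1 | a | Start Y2; W -> a | d; X1 -> d; X2 -> c; X3 -> a; Y1 -> X2 X3; Y2 -> X1 X1

Introduce a nonterminal for each terminal appearing in a rule of length ≥ 2: X1 → d, X2 → c, X3 → a.
Binarize each right-hand side of length ≥ 3 by chaining fresh nonterminals (Y1, Y2, …): affected rules were Start → W X2 X3; Start → Start X1 X1.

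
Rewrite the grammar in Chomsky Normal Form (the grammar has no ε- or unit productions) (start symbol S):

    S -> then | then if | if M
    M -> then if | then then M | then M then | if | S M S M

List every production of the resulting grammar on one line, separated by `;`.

S -> then | X1 X2 | X2 M; M -> X1 X2 | X1 Y1 | X1 Y2 | if | S Y3; X1 -> then; X2 -> if; Y1 -> X1 M; Y2 -> M X1; Y3 -> M Y4; Y4 -> S M

Introduce a nonterminal for each terminal appearing in a rule of length ≥ 2: X1 → then, X2 → if.
Binarize each right-hand side of length ≥ 3 by chaining fresh nonterminals (Y1, Y2, …): affected rules were M → X1 X1 M; M → X1 M X1; M → S M S M.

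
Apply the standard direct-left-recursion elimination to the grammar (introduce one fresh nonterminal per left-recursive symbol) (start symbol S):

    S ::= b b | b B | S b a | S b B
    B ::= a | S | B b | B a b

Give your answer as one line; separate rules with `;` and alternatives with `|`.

S, B are directly left-recursive.
For S: α = {b a, b B}, β = {b b, b B}. Rewrite as S → β S' and S' → α S' | ε.
For B: α = {b, a b}, β = {a, S}. Rewrite as B → β B' and B' → α B' | ε.

S ::= b b S' | b B S'; B ::= a B' | S B'; S' ::= b a S' | b B S' | ε; B' ::= b B' | a b B' | ε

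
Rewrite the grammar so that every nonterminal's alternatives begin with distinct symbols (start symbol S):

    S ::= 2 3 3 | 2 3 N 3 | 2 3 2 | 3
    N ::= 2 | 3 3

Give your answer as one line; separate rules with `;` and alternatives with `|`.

S has alternatives sharing prefix '2 3': factor to S → 2 3 S' with S' → 3 | N 3 | 2.

S ::= 3 | 2 3 S'; N ::= 2 | 3 3; S' ::= 3 | N 3 | 2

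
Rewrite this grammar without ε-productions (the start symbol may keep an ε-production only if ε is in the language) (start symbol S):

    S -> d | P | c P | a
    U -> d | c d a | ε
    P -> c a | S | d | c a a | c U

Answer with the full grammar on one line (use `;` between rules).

S -> d | P | c P | a; U -> d | c d a; P -> c a | S | d | c a a | c U | c

The nullable symbols are {U}.
ε ∉ L(G), so no ε-production is kept.
For each production, add variants omitting each subset of nullable occurrences: P → c U gives c U | c.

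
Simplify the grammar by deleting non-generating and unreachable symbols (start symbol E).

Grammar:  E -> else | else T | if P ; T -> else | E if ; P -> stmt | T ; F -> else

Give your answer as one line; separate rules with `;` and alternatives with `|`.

Generating nonterminals: {E, F, P, T}.
Reachable from E after that: {E, P, T}.
Removed useless symbols: {F} and every production mentioning them.

E -> else | else T | if P; T -> else | E if; P -> stmt | T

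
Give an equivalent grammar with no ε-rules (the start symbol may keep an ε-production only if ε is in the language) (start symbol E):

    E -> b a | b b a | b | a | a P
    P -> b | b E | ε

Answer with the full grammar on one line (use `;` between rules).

Nullable set = {P}.
ε ∉ L(G), so no ε-production is kept.

E -> b a | b b a | b | a | a P; P -> b | b E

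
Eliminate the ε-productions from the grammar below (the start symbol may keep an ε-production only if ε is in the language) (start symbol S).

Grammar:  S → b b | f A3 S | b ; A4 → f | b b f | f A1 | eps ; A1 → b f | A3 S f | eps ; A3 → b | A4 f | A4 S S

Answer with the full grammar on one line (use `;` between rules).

S → b b | f A3 S | b; A4 → f | b b f | f A1; A1 → b f | A3 S f; A3 → b | A4 f | f | A4 S S | S S

The nullable symbols are {A1, A4}.
ε ∉ L(G), so no ε-production is kept.
Add the nullable-subset variants: A3 → A4 f gives A4 f | f. A3 → A4 S S gives A4 S S | S S.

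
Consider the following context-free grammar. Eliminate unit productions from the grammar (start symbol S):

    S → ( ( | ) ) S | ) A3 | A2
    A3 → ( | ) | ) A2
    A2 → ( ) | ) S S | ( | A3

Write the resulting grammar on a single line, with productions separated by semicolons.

S → ( ) | ) S S | ( | ( ( | ) ) S | ) A3 | ) | ) A2; A3 → ( | ) | ) A2; A2 → ( ) | ) S S | ( | ) | ) A2

Unit pairs: A2 ⇒* {A3}; S ⇒* {A2, A3}.
Replace each nonterminal's rules with the union of the non-unit rules of every nonterminal it unit-derives.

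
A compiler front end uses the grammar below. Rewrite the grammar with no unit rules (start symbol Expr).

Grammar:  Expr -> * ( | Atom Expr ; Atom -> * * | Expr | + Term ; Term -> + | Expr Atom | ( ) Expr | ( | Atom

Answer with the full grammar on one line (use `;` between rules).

Expr -> * ( | Atom Expr; Atom -> * * | + Term | * ( | Atom Expr; Term -> + | Expr Atom | ( ) Expr | ( | * * | + Term | * ( | Atom Expr

Unit pairs: Atom ⇒* {Expr}; Term ⇒* {Atom, Expr}.
For every A with A ⇒* B via unit rules, add B's non-unit alternatives to A; then delete every rule of the form X → Y.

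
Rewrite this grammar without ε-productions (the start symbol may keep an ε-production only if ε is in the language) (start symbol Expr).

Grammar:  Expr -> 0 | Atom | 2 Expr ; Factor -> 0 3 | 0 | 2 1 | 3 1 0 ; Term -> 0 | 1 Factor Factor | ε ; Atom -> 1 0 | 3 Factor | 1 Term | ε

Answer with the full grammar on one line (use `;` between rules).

Expr -> 0 | Atom | 2 Expr | 2 | ε; Factor -> 0 3 | 0 | 2 1 | 3 1 0; Term -> 0 | 1 Factor Factor; Atom -> 1 0 | 3 Factor | 1 Term | 1

Nullable nonterminals: {Atom, Expr, Term}.
ε ∈ L(G) since Expr is nullable, so keep Expr → ε.
For each production, add variants omitting each subset of nullable occurrences: Expr → 2 Expr gives 2 Expr | 2. Atom → 1 Term gives 1 Term | 1.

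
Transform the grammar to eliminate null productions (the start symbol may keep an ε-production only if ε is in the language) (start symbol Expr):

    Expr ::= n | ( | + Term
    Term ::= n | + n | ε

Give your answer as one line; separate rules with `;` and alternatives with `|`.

Expr ::= n | ( | + Term | +; Term ::= n | + n

Nullable nonterminals: {Term}.
ε ∉ L(G), so no ε-production is kept.
Add the nullable-subset variants: Expr → + Term gives + Term | +.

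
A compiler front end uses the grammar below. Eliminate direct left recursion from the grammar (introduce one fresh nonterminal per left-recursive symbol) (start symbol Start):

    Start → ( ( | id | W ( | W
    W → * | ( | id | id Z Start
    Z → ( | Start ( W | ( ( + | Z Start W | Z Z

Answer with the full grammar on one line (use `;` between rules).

Left recursion appears on Z.
For Z: α = {Start W, Z}, β = {(, Start ( W, ( ( +}. Rewrite as Z → β Z1 and Z1 → α Z1 | ε.

Start → ( ( | id | W ( | W; W → * | ( | id | id Z Start; Z → ( Z1 | Start ( W Z1 | ( ( + Z1; Z1 → Start W Z1 | Z Z1 | ε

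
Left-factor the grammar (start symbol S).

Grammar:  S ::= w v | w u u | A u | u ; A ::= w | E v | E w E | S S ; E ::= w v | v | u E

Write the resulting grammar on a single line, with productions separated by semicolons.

S has alternatives sharing prefix 'w': factor to S → w S' with S' → v | u u.
A has alternatives sharing prefix 'E': factor to A → E A' with A' → v | w E.

S ::= A u | u | w S'; A ::= w | S S | E A'; E ::= w v | v | u E; S' ::= v | u u; A' ::= v | w E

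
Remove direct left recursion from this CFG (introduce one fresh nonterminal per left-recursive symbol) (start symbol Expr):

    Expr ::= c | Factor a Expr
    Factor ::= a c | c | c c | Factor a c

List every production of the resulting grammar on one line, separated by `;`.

Factor is directly left-recursive.
For Factor: α = {a c}, β = {a c, c, c c}. Rewrite as Factor → β Factor1 and Factor1 → α Factor1 | ε.

Expr ::= c | Factor a Expr; Factor ::= a c Factor1 | c Factor1 | c c Factor1; Factor1 ::= a c Factor1 | ε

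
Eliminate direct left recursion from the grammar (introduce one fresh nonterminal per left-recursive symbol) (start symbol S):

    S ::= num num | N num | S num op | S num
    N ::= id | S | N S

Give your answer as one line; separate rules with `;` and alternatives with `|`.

S ::= num num S' | N num S'; N ::= id N' | S N'; S' ::= num op S' | num S' | ε; N' ::= S N' | ε

S, N are directly left-recursive.
For S: α = {num op, num}, β = {num num, N num}. Rewrite as S → β S' and S' → α S' | ε.
For N: α = {S}, β = {id, S}. Rewrite as N → β N' and N' → α N' | ε.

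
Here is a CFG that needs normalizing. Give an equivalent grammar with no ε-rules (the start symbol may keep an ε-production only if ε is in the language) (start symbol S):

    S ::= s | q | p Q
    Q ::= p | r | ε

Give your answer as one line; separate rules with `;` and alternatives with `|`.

Nullable nonterminals: {Q}.
ε ∉ L(G), so no ε-production is kept.
Add the nullable-subset variants: S → p Q gives p Q | p.

S ::= s | q | p Q | p; Q ::= p | r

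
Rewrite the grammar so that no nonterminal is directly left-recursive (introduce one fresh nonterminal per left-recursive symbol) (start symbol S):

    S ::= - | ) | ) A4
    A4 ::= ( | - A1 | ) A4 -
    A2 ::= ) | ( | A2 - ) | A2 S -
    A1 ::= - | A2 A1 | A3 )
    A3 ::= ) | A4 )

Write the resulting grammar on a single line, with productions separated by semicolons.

Left recursion appears on A2.
For A2: α = {- ), S -}, β = {), (}. Rewrite as A2 → β A2' and A2' → α A2' | ε.

S ::= - | ) | ) A4; A4 ::= ( | - A1 | ) A4 -; A2 ::= ) A2' | ( A2'; A1 ::= - | A2 A1 | A3 ); A3 ::= ) | A4 ); A2' ::= - ) A2' | S - A2' | eps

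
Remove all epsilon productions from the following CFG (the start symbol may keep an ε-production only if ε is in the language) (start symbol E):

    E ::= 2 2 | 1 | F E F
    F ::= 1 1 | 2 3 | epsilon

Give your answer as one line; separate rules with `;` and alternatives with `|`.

E ::= 2 2 | 1 | F E F | F E | E F; F ::= 1 1 | 2 3

The nullable symbols are {F}.
ε ∉ L(G), so no ε-production is kept.
For each production, add variants omitting each subset of nullable occurrences: E → F E F gives F E F | F E | E F.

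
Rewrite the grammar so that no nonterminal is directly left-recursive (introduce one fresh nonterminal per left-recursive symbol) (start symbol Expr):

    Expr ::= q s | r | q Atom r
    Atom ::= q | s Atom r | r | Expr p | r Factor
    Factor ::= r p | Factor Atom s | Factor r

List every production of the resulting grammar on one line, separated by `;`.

Left recursion appears on Factor.
For Factor: α = {Atom s, r}, β = {r p}. Rewrite as Factor → β Factor1 and Factor1 → α Factor1 | ε.

Expr ::= q s | r | q Atom r; Atom ::= q | s Atom r | r | Expr p | r Factor; Factor ::= r p Factor1; Factor1 ::= Atom s Factor1 | r Factor1 | ε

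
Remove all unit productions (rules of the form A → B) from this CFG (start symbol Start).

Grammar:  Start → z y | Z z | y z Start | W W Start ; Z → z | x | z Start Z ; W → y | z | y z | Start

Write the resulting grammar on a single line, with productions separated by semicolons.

Start → z y | Z z | y z Start | W W Start; Z → z | x | z Start Z; W → z y | Z z | y z Start | W W Start | y | z | y z

Unit pairs: W ⇒* {Start}.
For each unit pair (A, B), copy every non-unit production of B to A, then drop all unit productions.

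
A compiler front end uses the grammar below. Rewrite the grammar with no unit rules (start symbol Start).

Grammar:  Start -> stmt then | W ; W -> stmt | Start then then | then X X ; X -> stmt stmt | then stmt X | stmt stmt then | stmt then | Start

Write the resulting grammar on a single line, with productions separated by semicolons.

Unit pairs: Start ⇒* {W}; X ⇒* {Start, W}.
For each unit pair (A, B), copy every non-unit production of B to A, then drop all unit productions.

Start -> stmt then | stmt | Start then then | then X X; W -> stmt | Start then then | then X X; X -> stmt then | stmt stmt | then stmt X | stmt stmt then | stmt | Start then then | then X X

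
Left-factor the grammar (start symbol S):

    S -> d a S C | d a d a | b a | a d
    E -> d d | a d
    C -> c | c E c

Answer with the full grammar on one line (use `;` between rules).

S -> b a | a d | d a S'; E -> d d | a d; C -> c C'; S' -> S C | d a; C' -> epsilon | E c

S has alternatives sharing prefix 'd a': factor to S → d a S' with S' → S C | d a.
C has alternatives sharing prefix 'c': factor to C → c C' with C' → ε | E c.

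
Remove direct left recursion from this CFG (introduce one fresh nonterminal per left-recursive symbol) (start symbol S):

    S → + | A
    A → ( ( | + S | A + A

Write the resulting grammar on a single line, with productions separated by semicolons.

Left recursion appears on A.
For A: α = {+ A}, β = {( (, + S}. Rewrite as A → β A' and A' → α A' | ε.

S → + | A; A → ( ( A' | + S A'; A' → + A A' | ε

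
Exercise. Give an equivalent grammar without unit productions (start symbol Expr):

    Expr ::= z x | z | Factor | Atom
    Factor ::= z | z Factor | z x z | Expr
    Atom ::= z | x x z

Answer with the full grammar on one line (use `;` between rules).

Expr ::= z | x x z | z Factor | z x z | z x; Factor ::= z | x x z | z Factor | z x z | z x; Atom ::= z | x x z

Unit pairs: Expr ⇒* {Atom, Factor}; Factor ⇒* {Atom, Expr}.
Replace each nonterminal's rules with the union of the non-unit rules of every nonterminal it unit-derives.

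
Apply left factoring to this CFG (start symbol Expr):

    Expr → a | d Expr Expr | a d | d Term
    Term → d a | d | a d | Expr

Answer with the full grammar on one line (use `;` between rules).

Expr has alternatives sharing prefix 'a': factor to Expr → a Expr1 with Expr1 → ε | d.
Expr has alternatives sharing prefix 'd': factor to Expr → d Expr2 with Expr2 → Expr Expr | Term.
Term has alternatives sharing prefix 'd': factor to Term → d Term1 with Term1 → a | ε.

Expr → a Expr1 | d Expr2; Term → a d | Expr | d Term1; Expr1 → ε | d; Expr2 → Expr Expr | Term; Term1 → a | ε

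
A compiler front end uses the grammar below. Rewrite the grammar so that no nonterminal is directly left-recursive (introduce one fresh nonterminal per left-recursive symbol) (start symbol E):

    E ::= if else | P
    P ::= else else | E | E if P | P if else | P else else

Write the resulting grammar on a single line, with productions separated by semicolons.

P is directly left-recursive.
For P: α = {if else, else else}, β = {else else, E, E if P}. Rewrite as P → β P' and P' → α P' | ε.

E ::= if else | P; P ::= else else P' | E P' | E if P P'; P' ::= if else P' | else else P' | epsilon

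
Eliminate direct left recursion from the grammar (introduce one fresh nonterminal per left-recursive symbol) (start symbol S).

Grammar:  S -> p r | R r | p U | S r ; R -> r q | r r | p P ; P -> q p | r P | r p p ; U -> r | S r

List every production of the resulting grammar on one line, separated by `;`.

S -> p r S' | R r S' | p U S'; R -> r q | r r | p P; P -> q p | r P | r p p; U -> r | S r; S' -> r S' | ε

Directly left-recursive nonterminal: S.
For S: α = {r}, β = {p r, R r, p U}. Rewrite as S → β S' and S' → α S' | ε.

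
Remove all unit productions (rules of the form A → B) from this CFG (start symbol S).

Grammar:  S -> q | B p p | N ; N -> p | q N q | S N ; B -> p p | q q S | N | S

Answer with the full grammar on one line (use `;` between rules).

S -> q | B p p | p | q N q | S N; N -> p | q N q | S N; B -> p p | q q S | q | B p p | p | q N q | S N

Unit pairs: B ⇒* {N, S}; S ⇒* {N}.
Replace each nonterminal's rules with the union of the non-unit rules of every nonterminal it unit-derives.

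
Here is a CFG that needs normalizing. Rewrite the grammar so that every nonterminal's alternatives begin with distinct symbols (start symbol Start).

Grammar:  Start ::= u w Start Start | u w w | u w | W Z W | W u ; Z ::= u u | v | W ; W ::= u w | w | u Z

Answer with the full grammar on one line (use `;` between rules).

Start ::= u w Start1 | W Start2; Z ::= u u | v | W; W ::= w | u W1; Start1 ::= Start Start | w | epsilon; Start2 ::= Z W | u; W1 ::= w | Z

Start has alternatives sharing prefix 'u w': factor to Start → u w Start1 with Start1 → Start Start | w | ε.
Start has alternatives sharing prefix 'W': factor to Start → W Start2 with Start2 → Z W | u.
W has alternatives sharing prefix 'u': factor to W → u W1 with W1 → w | Z.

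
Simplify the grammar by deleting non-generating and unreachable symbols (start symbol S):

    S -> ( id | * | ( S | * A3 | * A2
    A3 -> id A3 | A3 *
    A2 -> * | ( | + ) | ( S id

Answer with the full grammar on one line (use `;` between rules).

Generating nonterminals: {A2, S}.
Reachable from S after that: {A2, S}.
Removed useless symbols: {A3} and every production mentioning them.

S -> ( id | * | ( S | * A2; A2 -> * | ( | + ) | ( S id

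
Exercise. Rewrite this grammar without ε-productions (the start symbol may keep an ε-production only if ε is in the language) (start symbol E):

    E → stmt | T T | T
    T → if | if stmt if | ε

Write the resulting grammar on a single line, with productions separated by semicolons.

E → stmt | T T | T | ε; T → if | if stmt if

Nullable set = {E, T}.
ε ∈ L(G) since E is nullable, so keep E → ε.
Add the nullable-subset variants: E → T T gives T T | T.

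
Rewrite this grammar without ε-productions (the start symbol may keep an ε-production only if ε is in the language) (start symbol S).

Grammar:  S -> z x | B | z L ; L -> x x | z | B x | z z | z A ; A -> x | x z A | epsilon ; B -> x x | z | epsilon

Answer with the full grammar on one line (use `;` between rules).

S -> z x | B | z L | ε; L -> x x | z | B x | x | z z | z A; A -> x | x z A | x z; B -> x x | z

Nullable set = {A, B, S}.
ε ∈ L(G) since S is nullable, so keep S → ε.
Add the nullable-subset variants: L → B x gives B x | x. A → x z A gives x z A | x z.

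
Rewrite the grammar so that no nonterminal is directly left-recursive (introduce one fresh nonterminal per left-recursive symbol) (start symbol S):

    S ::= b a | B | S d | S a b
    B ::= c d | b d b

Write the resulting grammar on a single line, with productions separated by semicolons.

S is directly left-recursive.
For S: α = {d, a b}, β = {b a, B}. Rewrite as S → β S' and S' → α S' | ε.

S ::= b a S' | B S'; B ::= c d | b d b; S' ::= d S' | a b S' | ε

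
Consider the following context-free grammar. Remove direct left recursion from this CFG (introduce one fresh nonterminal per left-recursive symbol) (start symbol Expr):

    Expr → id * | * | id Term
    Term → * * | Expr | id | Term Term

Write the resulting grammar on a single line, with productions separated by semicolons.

Expr → id * | * | id Term; Term → * * Term1 | Expr Term1 | id Term1; Term1 → Term Term1 | ε

Term is directly left-recursive.
For Term: α = {Term}, β = {* *, Expr, id}. Rewrite as Term → β Term1 and Term1 → α Term1 | ε.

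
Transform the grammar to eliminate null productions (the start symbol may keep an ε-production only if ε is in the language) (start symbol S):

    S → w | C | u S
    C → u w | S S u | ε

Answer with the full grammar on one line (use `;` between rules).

The nullable symbols are {C, S}.
ε ∈ L(G) since S is nullable, so keep S → ε.
Expand every rule over subsets of its nullable positions: S → u S gives u S | u. C → S S u gives S S u | S u | u.

S → w | C | u S | u | ε; C → u w | S S u | S u | u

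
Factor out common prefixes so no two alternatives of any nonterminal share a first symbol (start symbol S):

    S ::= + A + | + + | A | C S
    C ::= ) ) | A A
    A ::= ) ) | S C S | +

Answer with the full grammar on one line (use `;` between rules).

S has alternatives sharing prefix '+': factor to S → + S' with S' → A + | +.

S ::= A | C S | + S'; C ::= ) ) | A A; A ::= ) ) | S C S | +; S' ::= A + | +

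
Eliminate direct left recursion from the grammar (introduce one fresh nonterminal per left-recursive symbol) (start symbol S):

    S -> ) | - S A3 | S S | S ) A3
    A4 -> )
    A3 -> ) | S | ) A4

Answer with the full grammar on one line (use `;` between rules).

S is directly left-recursive.
For S: α = {S, ) A3}, β = {), - S A3}. Rewrite as S → β S' and S' → α S' | ε.

S -> ) S' | - S A3 S'; A4 -> ); A3 -> ) | S | ) A4; S' -> S S' | ) A3 S' | eps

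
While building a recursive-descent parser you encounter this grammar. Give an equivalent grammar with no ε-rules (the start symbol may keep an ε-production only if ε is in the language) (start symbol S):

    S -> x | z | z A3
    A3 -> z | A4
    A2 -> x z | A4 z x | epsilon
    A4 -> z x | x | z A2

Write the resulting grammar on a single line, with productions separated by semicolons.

Nullable set = {A2}.
ε ∉ L(G), so no ε-production is kept.
Add the nullable-subset variants: A4 → z A2 gives z A2 | z.

S -> x | z | z A3; A3 -> z | A4; A2 -> x z | A4 z x; A4 -> z x | x | z A2 | z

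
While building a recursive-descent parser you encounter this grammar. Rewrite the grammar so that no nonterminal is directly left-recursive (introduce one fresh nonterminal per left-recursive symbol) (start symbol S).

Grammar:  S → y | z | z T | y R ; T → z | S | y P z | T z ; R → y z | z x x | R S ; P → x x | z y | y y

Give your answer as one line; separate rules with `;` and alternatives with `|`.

S → y | z | z T | y R; T → z T' | S T' | y P z T'; R → y z R' | z x x R'; P → x x | z y | y y; T' → z T' | ε; R' → S R' | ε

Left recursion appears on T, R.
For T: α = {z}, β = {z, S, y P z}. Rewrite as T → β T' and T' → α T' | ε.
For R: α = {S}, β = {y z, z x x}. Rewrite as R → β R' and R' → α R' | ε.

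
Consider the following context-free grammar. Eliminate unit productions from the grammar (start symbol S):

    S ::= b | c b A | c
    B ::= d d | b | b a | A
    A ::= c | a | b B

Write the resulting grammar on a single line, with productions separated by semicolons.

S ::= b | c b A | c; B ::= d d | b | b a | c | a | b B; A ::= c | a | b B

Unit pairs: B ⇒* {A}.
Replace each nonterminal's rules with the union of the non-unit rules of every nonterminal it unit-derives.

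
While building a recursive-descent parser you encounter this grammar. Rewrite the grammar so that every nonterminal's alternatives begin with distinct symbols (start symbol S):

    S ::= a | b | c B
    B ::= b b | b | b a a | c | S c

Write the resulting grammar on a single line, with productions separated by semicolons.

B has alternatives sharing prefix 'b': factor to B → b B' with B' → b | ε | a a.

S ::= a | b | c B; B ::= c | S c | b B'; B' ::= b | ε | a a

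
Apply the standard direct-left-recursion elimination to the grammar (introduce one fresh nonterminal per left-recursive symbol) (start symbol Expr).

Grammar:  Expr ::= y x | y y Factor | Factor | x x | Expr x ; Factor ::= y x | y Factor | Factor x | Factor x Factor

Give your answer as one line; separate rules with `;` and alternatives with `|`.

Expr ::= y x Expr1 | y y Factor Expr1 | Factor Expr1 | x x Expr1; Factor ::= y x Factor1 | y Factor Factor1; Expr1 ::= x Expr1 | epsilon; Factor1 ::= x Factor1 | x Factor Factor1 | epsilon

Left recursion appears on Expr, Factor.
For Expr: α = {x}, β = {y x, y y Factor, Factor, x x}. Rewrite as Expr → β Expr1 and Expr1 → α Expr1 | ε.
For Factor: α = {x, x Factor}, β = {y x, y Factor}. Rewrite as Factor → β Factor1 and Factor1 → α Factor1 | ε.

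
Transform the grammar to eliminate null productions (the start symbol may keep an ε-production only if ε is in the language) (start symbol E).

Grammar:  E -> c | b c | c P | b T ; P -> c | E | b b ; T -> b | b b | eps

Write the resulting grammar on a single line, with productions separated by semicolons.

E -> c | b c | c P | b T | b; P -> c | E | b b; T -> b | b b

Nullable nonterminals: {T}.
ε ∉ L(G), so no ε-production is kept.
Expand every rule over subsets of its nullable positions: E → b T gives b T | b.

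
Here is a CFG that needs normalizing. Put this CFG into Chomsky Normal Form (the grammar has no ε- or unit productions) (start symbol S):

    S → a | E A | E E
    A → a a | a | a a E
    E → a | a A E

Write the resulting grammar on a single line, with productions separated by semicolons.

Introduce a nonterminal for each terminal appearing in a rule of length ≥ 2: X1 → a.
Binarize each right-hand side of length ≥ 3 by chaining fresh nonterminals (Y1, Y2, …): affected rules were A → X1 X1 E; E → X1 A E.

S → a | E A | E E; A → X1 X1 | a | X1 Y1; E → a | X1 Y2; X1 → a; Y1 → X1 E; Y2 → A E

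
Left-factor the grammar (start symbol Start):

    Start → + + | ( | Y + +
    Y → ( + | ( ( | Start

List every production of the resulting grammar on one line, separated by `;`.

Start → + + | ( | Y + +; Y → Start | ( Y1; Y1 → + | (

Y has alternatives sharing prefix '(': factor to Y → ( Y1 with Y1 → + | (.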